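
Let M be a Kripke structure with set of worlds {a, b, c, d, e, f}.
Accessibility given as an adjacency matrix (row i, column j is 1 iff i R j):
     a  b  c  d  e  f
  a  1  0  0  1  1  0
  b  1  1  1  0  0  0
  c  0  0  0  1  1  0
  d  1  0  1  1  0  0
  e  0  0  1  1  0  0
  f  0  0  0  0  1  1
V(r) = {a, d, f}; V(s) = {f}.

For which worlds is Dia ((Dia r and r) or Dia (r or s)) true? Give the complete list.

Let φ = Dia ((Dia r and r) or Dia (r or s)). Evaluate φ at each world:
  a (successors {a, d, e}): φ is true.
  b (successors {a, b, c}): φ is true.
  c (successors {d, e}): φ is true.
  d (successors {a, c, d}): φ is true.
  e (successors {c, d}): φ is true.
  f (successors {e, f}): φ is true.
For instance, at b:
  At b: Dia ((Dia r and r) or Dia (r or s)) requires (Dia r and r) or Dia (r or s) at some successor in {a, b, c}.
    (Dia r and r) or Dia (r or s) holds at a, so Dia ((Dia r and r) or Dia (r or s)) is true at b.
      At a: Dia r and r is true, Dia (r or s) is true, so (Dia r and r) or Dia (r or s) is true.
Satisfying worlds: {a, b, c, d, e, f}

a, b, c, d, e, f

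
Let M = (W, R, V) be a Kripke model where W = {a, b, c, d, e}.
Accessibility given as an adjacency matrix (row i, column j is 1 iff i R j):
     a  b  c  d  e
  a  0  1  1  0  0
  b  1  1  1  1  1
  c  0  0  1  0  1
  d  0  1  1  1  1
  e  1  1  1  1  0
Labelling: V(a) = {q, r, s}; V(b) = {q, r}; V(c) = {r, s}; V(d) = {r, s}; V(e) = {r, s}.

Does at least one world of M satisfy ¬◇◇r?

Let φ = ¬◇◇r. Evaluate φ at each world:
  a (successors {b, c}): φ is false.
  b (successors {a, b, c, d, e}): φ is false.
  c (successors {c, e}): φ is false.
  d (successors {b, c, d, e}): φ is false.
  e (successors {a, b, c, d}): φ is false.
For instance, at b:
  At b: ◇◇r is true, so ¬◇◇r is false.
    At b: ◇◇r requires ◇r at some successor in {a, b, c, d, e}.
      ◇r holds at a, so ◇◇r is true at b.

No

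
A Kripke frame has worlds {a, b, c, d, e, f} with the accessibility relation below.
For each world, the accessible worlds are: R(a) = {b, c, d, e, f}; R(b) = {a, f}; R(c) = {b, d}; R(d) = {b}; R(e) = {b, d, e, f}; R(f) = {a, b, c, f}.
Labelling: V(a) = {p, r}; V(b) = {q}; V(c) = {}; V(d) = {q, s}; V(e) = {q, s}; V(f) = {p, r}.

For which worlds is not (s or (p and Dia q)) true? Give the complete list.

Let φ = not (s or (p and Dia q)). Evaluate φ at each world:
  a (successors {b, c, d, e, f}): φ is false.
  b (successors {a, f}): φ is true.
  c (successors {b, d}): φ is true.
  d (successors {b}): φ is false.
  e (successors {b, d, e, f}): φ is false.
  f (successors {a, b, c, f}): φ is false.
For instance, at e:
  At e: s or (p and Dia q) is true, so not (s or (p and Dia q)) is false.
    At e: s is true, p and Dia q is false, so s or (p and Dia q) is true.
      At e: p is false, Dia q is true, so p and Dia q is false.
Satisfying worlds: {b, c}

b, c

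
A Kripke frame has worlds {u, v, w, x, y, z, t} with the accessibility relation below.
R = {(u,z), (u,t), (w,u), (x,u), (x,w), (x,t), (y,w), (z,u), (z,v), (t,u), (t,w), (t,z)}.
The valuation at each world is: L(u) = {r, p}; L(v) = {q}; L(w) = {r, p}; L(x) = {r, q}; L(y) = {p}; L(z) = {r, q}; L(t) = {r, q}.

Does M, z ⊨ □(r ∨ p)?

No

Recall that □ψ holds at a world iff ψ holds at every accessible world, and ◇ψ holds iff ψ holds at some accessible world.
At z: □(r ∨ p) requires r ∨ p at every successor {u, v}.
  r ∨ p fails at v, so □(r ∨ p) is false at z.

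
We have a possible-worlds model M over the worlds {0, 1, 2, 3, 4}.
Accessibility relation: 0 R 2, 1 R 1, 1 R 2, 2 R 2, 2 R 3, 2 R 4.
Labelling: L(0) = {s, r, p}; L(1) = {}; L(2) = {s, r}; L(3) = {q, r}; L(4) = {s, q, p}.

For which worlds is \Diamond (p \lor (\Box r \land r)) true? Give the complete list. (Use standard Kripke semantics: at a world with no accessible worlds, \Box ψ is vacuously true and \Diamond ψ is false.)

Let φ = \Diamond (p \lor (\Box r \land r)). Evaluate φ at each world:
  0 (successors {2}): φ is false.
  1 (successors {1, 2}): φ is false.
  2 (successors {2, 3, 4}): φ is true.
  3 (successors ∅): φ is false.
  4 (successors ∅): φ is false.
For instance, at 2:
  At 2: \Diamond (p \lor (\Box r \land r)) requires p \lor (\Box r \land r) at some successor in {2, 3, 4}.
    p \lor (\Box r \land r) holds at 3, so \Diamond (p \lor (\Box r \land r)) is true at 2.
      At 3: p is false, \Box r \land r is true, so p \lor (\Box r \land r) is true.
Satisfying worlds: {2}

2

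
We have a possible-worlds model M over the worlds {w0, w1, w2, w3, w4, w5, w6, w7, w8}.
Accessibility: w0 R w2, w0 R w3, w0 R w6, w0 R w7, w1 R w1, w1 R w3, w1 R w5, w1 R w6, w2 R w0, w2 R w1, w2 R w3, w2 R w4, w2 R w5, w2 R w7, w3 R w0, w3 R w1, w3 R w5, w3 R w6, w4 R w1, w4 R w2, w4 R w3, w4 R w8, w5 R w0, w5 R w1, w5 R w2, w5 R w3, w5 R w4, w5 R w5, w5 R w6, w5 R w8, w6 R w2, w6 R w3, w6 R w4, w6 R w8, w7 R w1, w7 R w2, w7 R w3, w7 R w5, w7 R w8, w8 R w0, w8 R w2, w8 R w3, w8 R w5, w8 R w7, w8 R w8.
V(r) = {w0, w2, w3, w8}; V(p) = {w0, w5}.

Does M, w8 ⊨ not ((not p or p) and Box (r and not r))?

Yes

At w8: (not p or p) and Box (r and not r) is false, so not ((not p or p) and Box (r and not r)) is true.
  At w8: not p or p is true, Box (r and not r) is false, so (not p or p) and Box (r and not r) is false.
    At w8: Box (r and not r) requires r and not r at every successor {w0, w2, w3, w5, w7, w8}.
      r and not r fails at w0, so Box (r and not r) is false at w8.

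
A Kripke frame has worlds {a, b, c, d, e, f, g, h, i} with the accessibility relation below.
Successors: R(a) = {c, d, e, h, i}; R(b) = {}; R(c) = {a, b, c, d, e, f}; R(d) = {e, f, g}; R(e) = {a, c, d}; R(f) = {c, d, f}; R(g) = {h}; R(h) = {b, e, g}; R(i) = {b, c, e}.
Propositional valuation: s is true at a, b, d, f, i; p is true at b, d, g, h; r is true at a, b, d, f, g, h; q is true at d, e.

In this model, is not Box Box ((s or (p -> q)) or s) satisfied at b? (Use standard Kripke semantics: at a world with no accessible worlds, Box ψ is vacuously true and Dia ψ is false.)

No

At b: Box Box ((s or (p -> q)) or s) is true, so not Box Box ((s or (p -> q)) or s) is false.
  At b: no accessible worlds, so Box Box ((s or (p -> q)) or s) holds vacuously.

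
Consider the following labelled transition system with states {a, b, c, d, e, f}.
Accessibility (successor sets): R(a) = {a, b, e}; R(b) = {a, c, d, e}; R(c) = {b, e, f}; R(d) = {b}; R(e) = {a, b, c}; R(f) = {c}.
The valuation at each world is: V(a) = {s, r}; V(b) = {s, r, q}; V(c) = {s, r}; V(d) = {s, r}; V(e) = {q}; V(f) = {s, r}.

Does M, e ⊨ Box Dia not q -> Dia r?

Yes

At e: Box Dia not q is true, Dia r is true, so Box Dia not q -> Dia r is true.
  At e: Box Dia not q requires Dia not q at every successor {a, b, c}.
      At a: Dia not q requires not q at some successor in {a, b, e}.
        not q holds at a, so Dia not q is true at a.
      At b: Dia not q requires not q at some successor in {a, c, d, e}.
        not q holds at a, so Dia not q is true at b.
      At c: Dia not q requires not q at some successor in {b, e, f}.
        not q holds at f, so Dia not q is true at c.
  So Box Dia not q is true at e.
  At e: Dia r requires r at some successor in {a, b, c}.
    r holds at a, so Dia r is true at e.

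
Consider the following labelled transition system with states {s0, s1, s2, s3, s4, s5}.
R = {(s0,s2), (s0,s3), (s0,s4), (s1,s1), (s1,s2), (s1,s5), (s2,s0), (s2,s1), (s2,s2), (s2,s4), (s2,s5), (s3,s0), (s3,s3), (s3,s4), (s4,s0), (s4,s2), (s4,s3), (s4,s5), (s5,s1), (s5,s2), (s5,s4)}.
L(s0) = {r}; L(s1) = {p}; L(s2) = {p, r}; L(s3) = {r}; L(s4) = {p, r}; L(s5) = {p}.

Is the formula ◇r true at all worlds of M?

Yes

Recall that ◇ψ holds at a world iff ψ holds at some accessible world.
Let φ = ◇r. Evaluate φ at each world:
  s0 (successors {s2, s3, s4}): φ is true.
  s1 (successors {s1, s2, s5}): φ is true.
  s2 (successors {s0, s1, s2, s4, s5}): φ is true.
  s3 (successors {s0, s3, s4}): φ is true.
  s4 (successors {s0, s2, s3, s5}): φ is true.
  s5 (successors {s1, s2, s4}): φ is true.
For instance, at s5:
  At s5: ◇r requires r at some successor in {s1, s2, s4}.
    r holds at s2, so ◇r is true at s5.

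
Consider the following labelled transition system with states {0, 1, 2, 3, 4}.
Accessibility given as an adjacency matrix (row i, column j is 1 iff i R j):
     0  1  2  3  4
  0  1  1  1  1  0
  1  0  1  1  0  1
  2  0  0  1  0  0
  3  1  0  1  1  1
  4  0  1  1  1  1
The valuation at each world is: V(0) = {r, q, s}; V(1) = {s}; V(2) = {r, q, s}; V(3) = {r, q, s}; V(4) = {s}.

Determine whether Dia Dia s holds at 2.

At 2: Dia Dia s requires Dia s at some successor in {2}.
  Dia s holds at 2, so Dia Dia s is true at 2.
    At 2: Dia s requires s at some successor in {2}.
      s holds at 2, so Dia s is true at 2.

Yes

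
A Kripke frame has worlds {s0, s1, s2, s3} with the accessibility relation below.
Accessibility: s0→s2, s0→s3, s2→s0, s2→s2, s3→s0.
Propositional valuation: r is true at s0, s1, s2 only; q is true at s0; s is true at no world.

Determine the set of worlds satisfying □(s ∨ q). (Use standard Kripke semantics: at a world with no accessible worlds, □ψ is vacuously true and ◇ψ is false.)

Recall that □ψ holds at a world iff ψ holds at every accessible world, and ◇ψ holds iff ψ holds at some accessible world.
Let φ = □(s ∨ q). Evaluate φ at each world:
  s0 (successors {s2, s3}): φ is false.
  s1 (successors ∅): φ is true.
  s2 (successors {s0, s2}): φ is false.
  s3 (successors {s0}): φ is true.
For instance, at s2:
  At s2: □(s ∨ q) requires s ∨ q at every successor {s0, s2}.
    s ∨ q fails at s2, so □(s ∨ q) is false at s2.
Satisfying worlds: {s1, s3}

s1, s3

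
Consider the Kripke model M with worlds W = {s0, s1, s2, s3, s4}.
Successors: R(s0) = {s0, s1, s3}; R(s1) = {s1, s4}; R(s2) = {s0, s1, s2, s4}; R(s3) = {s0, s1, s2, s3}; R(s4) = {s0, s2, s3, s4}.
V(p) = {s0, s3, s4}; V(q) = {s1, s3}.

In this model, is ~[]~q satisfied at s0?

Yes

At s0: []~q is false, so ~[]~q is true.
  At s0: []~q requires ~q at every successor {s0, s1, s3}.
    ~q fails at s1, so []~q is false at s0.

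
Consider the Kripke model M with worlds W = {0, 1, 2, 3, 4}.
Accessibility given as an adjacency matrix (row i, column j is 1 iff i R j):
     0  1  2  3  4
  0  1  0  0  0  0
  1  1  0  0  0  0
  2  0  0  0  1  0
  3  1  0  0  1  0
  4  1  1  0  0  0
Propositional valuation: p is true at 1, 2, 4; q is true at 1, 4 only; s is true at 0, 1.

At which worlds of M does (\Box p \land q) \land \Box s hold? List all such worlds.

none

Let φ = (\Box p \land q) \land \Box s. Evaluate φ at each world:
  0 (successors {0}): φ is false.
  1 (successors {0}): φ is false.
  2 (successors {3}): φ is false.
  3 (successors {0, 3}): φ is false.
  4 (successors {0, 1}): φ is false.
For instance, at 1:
  At 1: \Box p \land q is false, \Box s is true, so (\Box p \land q) \land \Box s is false.
    At 1: \Box p is false, q is true, so \Box p \land q is false.
      At 1: \Box p requires p at every successor {0}.
        p fails at 0, so \Box p is false at 1.
    At 1: \Box s requires s at every successor {0}.
      At 0: s is true.
    So \Box s is true at 1.
Satisfying worlds: none.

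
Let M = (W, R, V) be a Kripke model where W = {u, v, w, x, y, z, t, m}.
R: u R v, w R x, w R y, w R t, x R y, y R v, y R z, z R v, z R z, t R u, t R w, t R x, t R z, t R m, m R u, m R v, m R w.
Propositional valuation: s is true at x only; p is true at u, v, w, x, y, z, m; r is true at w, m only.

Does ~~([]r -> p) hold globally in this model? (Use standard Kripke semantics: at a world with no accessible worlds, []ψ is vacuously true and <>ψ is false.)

Yes

Let φ = ~~([]r -> p). Evaluate φ at each world:
  u (successors {v}): φ is true.
  v (successors ∅): φ is true.
  w (successors {x, y, t}): φ is true.
  x (successors {y}): φ is true.
  y (successors {v, z}): φ is true.
  z (successors {v, z}): φ is true.
  t (successors {u, w, x, z, m}): φ is true.
  m (successors {u, v, w}): φ is true.
For instance, at z:
  At z: ~([]r -> p) is false, so ~~([]r -> p) is true.
    At z: []r -> p is true, so ~([]r -> p) is false.
      At z: []r is false, p is true, so []r -> p is true.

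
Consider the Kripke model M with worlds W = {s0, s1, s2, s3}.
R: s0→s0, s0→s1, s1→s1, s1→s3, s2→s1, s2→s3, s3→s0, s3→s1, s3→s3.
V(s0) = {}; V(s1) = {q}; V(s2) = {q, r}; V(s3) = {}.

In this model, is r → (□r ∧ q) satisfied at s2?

At s2: r is true, □r ∧ q is false, so r → (□r ∧ q) is false.
  At s2: □r is false, q is true, so □r ∧ q is false.
    At s2: □r requires r at every successor {s1, s3}.
      r fails at s1, so □r is false at s2.

No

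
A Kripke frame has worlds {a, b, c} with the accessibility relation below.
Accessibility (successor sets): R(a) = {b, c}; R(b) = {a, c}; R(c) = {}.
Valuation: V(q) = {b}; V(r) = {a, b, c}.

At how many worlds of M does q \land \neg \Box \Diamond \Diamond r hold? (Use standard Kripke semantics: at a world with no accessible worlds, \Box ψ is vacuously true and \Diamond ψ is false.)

Let φ = q \land \neg \Box \Diamond \Diamond r. Evaluate φ at each world:
  a (successors {b, c}): φ is false.
  b (successors {a, c}): φ is true.
  c (successors ∅): φ is false.
For instance, at a:
  At a: q is false, \neg \Box \Diamond \Diamond r is true, so q \land \neg \Box \Diamond \Diamond r is false.
    At a: \Box \Diamond \Diamond r is false, so \neg \Box \Diamond \Diamond r is true.
      At a: \Box \Diamond \Diamond r requires \Diamond \Diamond r at every successor {b, c}.
        \Diamond \Diamond r fails at c, so \Box \Diamond \Diamond r is false at a.
Satisfying worlds: {b}

1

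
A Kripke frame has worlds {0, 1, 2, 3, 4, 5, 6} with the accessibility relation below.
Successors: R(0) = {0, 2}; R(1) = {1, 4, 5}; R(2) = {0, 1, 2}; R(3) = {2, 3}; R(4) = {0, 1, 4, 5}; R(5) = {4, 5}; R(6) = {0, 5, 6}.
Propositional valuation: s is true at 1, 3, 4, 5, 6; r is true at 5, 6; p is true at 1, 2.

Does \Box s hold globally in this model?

No

Let φ = \Box s. Evaluate φ at each world:
  0 (successors {0, 2}): φ is false.
  1 (successors {1, 4, 5}): φ is true.
  2 (successors {0, 1, 2}): φ is false.
  3 (successors {2, 3}): φ is false.
  4 (successors {0, 1, 4, 5}): φ is false.
  5 (successors {4, 5}): φ is true.
  6 (successors {0, 5, 6}): φ is false.
Detail at 0 (counterexample):
  At 0: \Box s requires s at every successor {0, 2}.
    s fails at 0, so \Box s is false at 0.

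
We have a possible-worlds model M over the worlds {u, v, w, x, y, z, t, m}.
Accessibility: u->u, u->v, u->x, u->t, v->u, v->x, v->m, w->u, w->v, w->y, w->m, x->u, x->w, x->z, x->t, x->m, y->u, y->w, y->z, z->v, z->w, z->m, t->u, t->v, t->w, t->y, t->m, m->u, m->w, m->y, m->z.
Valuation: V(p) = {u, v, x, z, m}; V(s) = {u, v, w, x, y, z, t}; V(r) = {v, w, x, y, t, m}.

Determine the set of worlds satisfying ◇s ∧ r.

Let φ = ◇s ∧ r. Evaluate φ at each world:
  u (successors {u, v, x, t}): φ is false.
  v (successors {u, x, m}): φ is true.
  w (successors {u, v, y, m}): φ is true.
  x (successors {u, w, z, t, m}): φ is true.
  y (successors {u, w, z}): φ is true.
  z (successors {v, w, m}): φ is false.
  t (successors {u, v, w, y, m}): φ is true.
  m (successors {u, w, y, z}): φ is true.
For instance, at x:
  At x: ◇s is true, r is true, so ◇s ∧ r is true.
    At x: ◇s requires s at some successor in {u, w, z, t, m}.
      s holds at u, so ◇s is true at x.
Satisfying worlds: {v, w, x, y, t, m}

v, w, x, y, t, m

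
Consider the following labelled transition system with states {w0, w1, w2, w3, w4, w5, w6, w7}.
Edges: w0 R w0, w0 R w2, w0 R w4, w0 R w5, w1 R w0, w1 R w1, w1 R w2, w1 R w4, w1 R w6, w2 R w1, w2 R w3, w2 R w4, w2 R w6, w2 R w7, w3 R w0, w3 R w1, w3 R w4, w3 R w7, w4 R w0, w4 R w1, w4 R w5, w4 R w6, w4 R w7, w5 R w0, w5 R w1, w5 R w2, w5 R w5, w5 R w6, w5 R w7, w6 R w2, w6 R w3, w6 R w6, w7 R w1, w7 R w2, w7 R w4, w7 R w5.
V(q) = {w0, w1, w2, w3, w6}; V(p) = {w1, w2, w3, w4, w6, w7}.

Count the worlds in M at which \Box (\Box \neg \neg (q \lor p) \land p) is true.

Recall that \Box ψ holds at a world iff ψ holds at every accessible world, and \Diamond ψ holds iff ψ holds at some accessible world.
Let φ = \Box (\Box \neg \neg (q \lor p) \land p). Evaluate φ at each world:
  w0 (successors {w0, w2, w4, w5}): φ is false.
  w1 (successors {w0, w1, w2, w4, w6}): φ is false.
  w2 (successors {w1, w3, w4, w6, w7}): φ is false.
  w3 (successors {w0, w1, w4, w7}): φ is false.
  w4 (successors {w0, w1, w5, w6, w7}): φ is false.
  w5 (successors {w0, w1, w2, w5, w6, w7}): φ is false.
  w6 (successors {w2, w3, w6}): φ is true.
  w7 (successors {w1, w2, w4, w5}): φ is false.
For instance, at w6:
  At w6: \Box (\Box \neg \neg (q \lor p) \land p) requires \Box \neg \neg (q \lor p) \land p at every successor {w2, w3, w6}.
      At w2: \Box \neg \neg (q \lor p) is true, p is true, so \Box \neg \neg (q \lor p) \land p is true.
      At w3: \Box \neg \neg (q \lor p) is true, p is true, so \Box \neg \neg (q \lor p) \land p is true.
      At w6: \Box \neg \neg (q \lor p) is true, p is true, so \Box \neg \neg (q \lor p) \land p is true.
  So \Box (\Box \neg \neg (q \lor p) \land p) is true at w6.
Satisfying worlds: {w6}

1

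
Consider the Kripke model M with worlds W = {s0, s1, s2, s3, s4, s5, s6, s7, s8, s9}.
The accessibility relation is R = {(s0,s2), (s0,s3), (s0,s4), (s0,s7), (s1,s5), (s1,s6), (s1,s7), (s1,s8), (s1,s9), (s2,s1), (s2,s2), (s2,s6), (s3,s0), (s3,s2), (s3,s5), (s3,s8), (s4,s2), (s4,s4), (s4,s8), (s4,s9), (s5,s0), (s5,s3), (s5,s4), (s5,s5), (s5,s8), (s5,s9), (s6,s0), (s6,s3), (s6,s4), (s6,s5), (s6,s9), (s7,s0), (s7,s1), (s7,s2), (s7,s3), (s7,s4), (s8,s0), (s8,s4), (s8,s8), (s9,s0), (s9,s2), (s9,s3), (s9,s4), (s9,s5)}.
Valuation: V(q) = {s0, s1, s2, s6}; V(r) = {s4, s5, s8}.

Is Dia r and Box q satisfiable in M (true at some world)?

No

Recall that Box ψ holds at a world iff ψ holds at every accessible world, and Dia ψ holds iff ψ holds at some accessible world.
Let φ = Dia r and Box q. Evaluate φ at each world:
  s0 (successors {s2, s3, s4, s7}): φ is false.
  s1 (successors {s5, s6, s7, s8, s9}): φ is false.
  s2 (successors {s1, s2, s6}): φ is false.
  s3 (successors {s0, s2, s5, s8}): φ is false.
  s4 (successors {s2, s4, s8, s9}): φ is false.
  s5 (successors {s0, s3, s4, s5, s8, s9}): φ is false.
  s6 (successors {s0, s3, s4, s5, s9}): φ is false.
  s7 (successors {s0, s1, s2, s3, s4}): φ is false.
  s8 (successors {s0, s4, s8}): φ is false.
  s9 (successors {s0, s2, s3, s4, s5}): φ is false.
For instance, at s1:
  At s1: Dia r is true, Box q is false, so Dia r and Box q is false.
    At s1: Dia r requires r at some successor in {s5, s6, s7, s8, s9}.
      r holds at s5, so Dia r is true at s1.
    At s1: Box q requires q at every successor {s5, s6, s7, s8, s9}.
      q fails at s5, so Box q is false at s1.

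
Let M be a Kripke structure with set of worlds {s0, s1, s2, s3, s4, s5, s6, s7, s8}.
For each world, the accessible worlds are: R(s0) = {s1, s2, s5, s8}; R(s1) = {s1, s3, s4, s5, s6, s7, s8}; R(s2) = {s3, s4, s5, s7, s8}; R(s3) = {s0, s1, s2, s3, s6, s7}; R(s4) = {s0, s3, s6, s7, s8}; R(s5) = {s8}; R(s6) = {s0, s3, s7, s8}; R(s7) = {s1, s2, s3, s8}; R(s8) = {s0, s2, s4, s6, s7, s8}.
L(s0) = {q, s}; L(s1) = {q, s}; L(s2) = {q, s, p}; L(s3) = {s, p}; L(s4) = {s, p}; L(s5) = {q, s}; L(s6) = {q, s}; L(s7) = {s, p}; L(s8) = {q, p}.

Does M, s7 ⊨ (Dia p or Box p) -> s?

Yes

At s7: Dia p or Box p is true, s is true, so (Dia p or Box p) -> s is true.
  At s7: Dia p is true, Box p is false, so Dia p or Box p is true.
    At s7: Dia p requires p at some successor in {s1, s2, s3, s8}.
      p holds at s2, so Dia p is true at s7.
    At s7: Box p requires p at every successor {s1, s2, s3, s8}.
      p fails at s1, so Box p is false at s7.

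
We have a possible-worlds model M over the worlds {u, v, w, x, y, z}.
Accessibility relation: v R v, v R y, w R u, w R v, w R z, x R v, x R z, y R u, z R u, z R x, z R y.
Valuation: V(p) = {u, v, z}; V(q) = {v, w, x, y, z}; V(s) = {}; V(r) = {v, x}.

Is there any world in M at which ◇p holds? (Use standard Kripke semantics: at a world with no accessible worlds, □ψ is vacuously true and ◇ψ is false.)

Yes

Let φ = ◇p. Evaluate φ at each world:
  u (successors ∅): φ is false.
  v (successors {v, y}): φ is true.
  w (successors {u, v, z}): φ is true.
  x (successors {v, z}): φ is true.
  y (successors {u}): φ is true.
  z (successors {u, x, y}): φ is true.
Detail at v (witness):
  At v: ◇p requires p at some successor in {v, y}.
    p holds at v, so ◇p is true at v.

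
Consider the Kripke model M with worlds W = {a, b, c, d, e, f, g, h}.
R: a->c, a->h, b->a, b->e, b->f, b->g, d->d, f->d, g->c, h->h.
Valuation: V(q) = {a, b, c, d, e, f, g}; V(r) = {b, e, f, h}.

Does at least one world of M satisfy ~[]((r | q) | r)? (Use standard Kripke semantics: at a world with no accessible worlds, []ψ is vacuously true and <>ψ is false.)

No

Let φ = ~[]((r | q) | r). Evaluate φ at each world:
  a (successors {c, h}): φ is false.
  b (successors {a, e, f, g}): φ is false.
  c (successors ∅): φ is false.
  d (successors {d}): φ is false.
  e (successors ∅): φ is false.
  f (successors {d}): φ is false.
  g (successors {c}): φ is false.
  h (successors {h}): φ is false.
For instance, at b:
  At b: []((r | q) | r) is true, so ~[]((r | q) | r) is false.
    At b: []((r | q) | r) requires (r | q) | r at every successor {a, e, f, g}.
      At a: (r | q) | r is true.
      At e: (r | q) | r is true.
      At f: (r | q) | r is true.
      At g: (r | q) | r is true.
    So []((r | q) | r) is true at b.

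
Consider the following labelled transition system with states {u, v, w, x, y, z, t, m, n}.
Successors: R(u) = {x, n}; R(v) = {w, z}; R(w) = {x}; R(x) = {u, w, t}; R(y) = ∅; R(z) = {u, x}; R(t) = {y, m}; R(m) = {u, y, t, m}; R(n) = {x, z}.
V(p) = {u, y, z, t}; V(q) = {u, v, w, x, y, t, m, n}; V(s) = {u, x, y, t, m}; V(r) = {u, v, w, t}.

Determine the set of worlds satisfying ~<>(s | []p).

v, y

Let φ = ~<>(s | []p). Evaluate φ at each world:
  u (successors {x, n}): φ is false.
  v (successors {w, z}): φ is true.
  w (successors {x}): φ is false.
  x (successors {u, w, t}): φ is false.
  y (successors ∅): φ is true.
  z (successors {u, x}): φ is false.
  t (successors {y, m}): φ is false.
  m (successors {u, y, t, m}): φ is false.
  n (successors {x, z}): φ is false.
For instance, at v:
  At v: <>(s | []p) is false, so ~<>(s | []p) is true.
    At v: <>(s | []p) requires s | []p at some successor in {w, z}.
      At w: s | []p is false.
      At z: s | []p is false.
    So <>(s | []p) is false at v.
Satisfying worlds: {v, y}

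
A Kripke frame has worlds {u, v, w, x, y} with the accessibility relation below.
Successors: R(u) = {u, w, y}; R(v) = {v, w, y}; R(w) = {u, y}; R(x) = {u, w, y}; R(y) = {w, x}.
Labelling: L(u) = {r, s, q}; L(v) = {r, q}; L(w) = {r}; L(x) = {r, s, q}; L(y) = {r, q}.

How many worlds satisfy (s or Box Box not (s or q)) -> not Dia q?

3

Let φ = (s or Box Box not (s or q)) -> not Dia q. Evaluate φ at each world:
  u (successors {u, w, y}): φ is false.
  v (successors {v, w, y}): φ is true.
  w (successors {u, y}): φ is true.
  x (successors {u, w, y}): φ is false.
  y (successors {w, x}): φ is true.
For instance, at x:
  At x: s or Box Box not (s or q) is true, not Dia q is false, so (s or Box Box not (s or q)) -> not Dia q is false.
    At x: s is true, Box Box not (s or q) is false, so s or Box Box not (s or q) is true.
      At x: Box Box not (s or q) requires Box not (s or q) at every successor {u, w, y}.
        Box not (s or q) fails at u, so Box Box not (s or q) is false at x.
    At x: Dia q is true, so not Dia q is false.
      At x: Dia q requires q at some successor in {u, w, y}.
        q holds at u, so Dia q is true at x.
Satisfying worlds: {v, w, y}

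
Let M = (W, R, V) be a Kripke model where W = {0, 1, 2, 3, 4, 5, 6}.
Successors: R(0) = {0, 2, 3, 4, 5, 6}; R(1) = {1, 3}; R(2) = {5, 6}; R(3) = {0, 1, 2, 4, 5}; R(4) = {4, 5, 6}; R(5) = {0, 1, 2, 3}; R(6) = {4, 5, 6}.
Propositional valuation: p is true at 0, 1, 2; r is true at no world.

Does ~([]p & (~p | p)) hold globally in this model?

Recall that []ψ holds at a world iff ψ holds at every accessible world, and <>ψ holds iff ψ holds at some accessible world.
Let φ = ~([]p & (~p | p)). Evaluate φ at each world:
  0 (successors {0, 2, 3, 4, 5, 6}): φ is true.
  1 (successors {1, 3}): φ is true.
  2 (successors {5, 6}): φ is true.
  3 (successors {0, 1, 2, 4, 5}): φ is true.
  4 (successors {4, 5, 6}): φ is true.
  5 (successors {0, 1, 2, 3}): φ is true.
  6 (successors {4, 5, 6}): φ is true.
For instance, at 3:
  At 3: []p & (~p | p) is false, so ~([]p & (~p | p)) is true.
    At 3: []p is false, ~p | p is true, so []p & (~p | p) is false.
      At 3: []p requires p at every successor {0, 1, 2, 4, 5}.
        p fails at 4, so []p is false at 3.

Yes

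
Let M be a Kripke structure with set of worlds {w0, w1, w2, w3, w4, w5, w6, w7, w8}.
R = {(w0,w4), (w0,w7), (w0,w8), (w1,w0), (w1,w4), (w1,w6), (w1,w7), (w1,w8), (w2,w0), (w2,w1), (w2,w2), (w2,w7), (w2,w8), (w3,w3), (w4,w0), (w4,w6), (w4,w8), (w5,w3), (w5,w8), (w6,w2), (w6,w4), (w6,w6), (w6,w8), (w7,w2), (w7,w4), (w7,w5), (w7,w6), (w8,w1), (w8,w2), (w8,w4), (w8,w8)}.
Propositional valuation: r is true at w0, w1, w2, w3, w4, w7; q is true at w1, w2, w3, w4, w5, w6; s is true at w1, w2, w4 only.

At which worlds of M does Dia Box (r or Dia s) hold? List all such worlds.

Let φ = Dia Box (r or Dia s). Evaluate φ at each world:
  w0 (successors {w4, w7, w8}): φ is true.
  w1 (successors {w0, w4, w6, w7, w8}): φ is true.
  w2 (successors {w0, w1, w2, w7, w8}): φ is true.
  w3 (successors {w3}): φ is true.
  w4 (successors {w0, w6, w8}): φ is true.
  w5 (successors {w3, w8}): φ is true.
  w6 (successors {w2, w4, w6, w8}): φ is true.
  w7 (successors {w2, w4, w5, w6}): φ is true.
  w8 (successors {w1, w2, w4, w8}): φ is true.
For instance, at w6:
  At w6: Dia Box (r or Dia s) requires Box (r or Dia s) at some successor in {w2, w4, w6, w8}.
    Box (r or Dia s) holds at w2, so Dia Box (r or Dia s) is true at w6.
      At w2: Box (r or Dia s) requires r or Dia s at every successor {w0, w1, w2, w7, w8}.
        At w0: r or Dia s is true.
        At w1: r or Dia s is true.
        At w2: r or Dia s is true.
        At w7: r or Dia s is true.
        At w8: r or Dia s is true.
      So Box (r or Dia s) is true at w2.
Satisfying worlds: {w0, w1, w2, w3, w4, w5, w6, w7, w8}

w0, w1, w2, w3, w4, w5, w6, w7, w8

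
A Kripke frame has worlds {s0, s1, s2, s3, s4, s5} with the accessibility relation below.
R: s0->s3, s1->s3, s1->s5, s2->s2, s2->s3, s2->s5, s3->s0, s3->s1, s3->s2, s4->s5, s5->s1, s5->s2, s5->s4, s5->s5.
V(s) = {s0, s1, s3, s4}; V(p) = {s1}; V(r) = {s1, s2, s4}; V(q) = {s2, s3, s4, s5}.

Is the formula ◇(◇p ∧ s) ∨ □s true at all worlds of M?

Recall that □ψ holds at a world iff ψ holds at every accessible world, and ◇ψ holds iff ψ holds at some accessible world.
Let φ = ◇(◇p ∧ s) ∨ □s. Evaluate φ at each world:
  s0 (successors {s3}): φ is true.
  s1 (successors {s3, s5}): φ is true.
  s2 (successors {s2, s3, s5}): φ is true.
  s3 (successors {s0, s1, s2}): φ is false.
  s4 (successors {s5}): φ is false.
  s5 (successors {s1, s2, s4, s5}): φ is false.
Detail at s3 (counterexample):
  At s3: ◇(◇p ∧ s) is false, □s is false, so ◇(◇p ∧ s) ∨ □s is false.
    At s3: ◇(◇p ∧ s) requires ◇p ∧ s at some successor in {s0, s1, s2}.
      At s0: ◇p ∧ s is false.
      At s1: ◇p ∧ s is false.
      At s2: ◇p ∧ s is false.
    So ◇(◇p ∧ s) is false at s3.
    At s3: □s requires s at every successor {s0, s1, s2}.
      s fails at s2, so □s is false at s3.

No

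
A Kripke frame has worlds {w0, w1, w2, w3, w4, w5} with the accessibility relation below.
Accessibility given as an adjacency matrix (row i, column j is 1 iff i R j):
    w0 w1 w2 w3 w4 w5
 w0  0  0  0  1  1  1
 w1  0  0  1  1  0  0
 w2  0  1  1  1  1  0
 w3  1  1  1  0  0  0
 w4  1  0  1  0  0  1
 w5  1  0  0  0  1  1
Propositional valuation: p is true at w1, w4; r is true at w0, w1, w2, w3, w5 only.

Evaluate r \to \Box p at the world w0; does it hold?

No

Recall that \Box ψ holds at a world iff ψ holds at every accessible world, and \Diamond ψ holds iff ψ holds at some accessible world.
At w0: r is true, \Box p is false, so r \to \Box p is false.
  At w0: \Box p requires p at every successor {w3, w4, w5}.
    p fails at w3, so \Box p is false at w0.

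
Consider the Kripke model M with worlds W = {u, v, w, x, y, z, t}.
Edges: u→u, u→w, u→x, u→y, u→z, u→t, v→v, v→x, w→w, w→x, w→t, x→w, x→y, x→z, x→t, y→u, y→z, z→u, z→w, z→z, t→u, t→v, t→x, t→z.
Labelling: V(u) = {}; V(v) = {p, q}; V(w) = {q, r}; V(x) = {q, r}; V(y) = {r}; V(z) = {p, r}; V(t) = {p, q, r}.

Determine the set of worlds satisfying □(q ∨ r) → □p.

u, y, z, t

Recall that □ψ holds at a world iff ψ holds at every accessible world, and ◇ψ holds iff ψ holds at some accessible world.
Let φ = □(q ∨ r) → □p. Evaluate φ at each world:
  u (successors {u, w, x, y, z, t}): φ is true.
  v (successors {v, x}): φ is false.
  w (successors {w, x, t}): φ is false.
  x (successors {w, y, z, t}): φ is false.
  y (successors {u, z}): φ is true.
  z (successors {u, w, z}): φ is true.
  t (successors {u, v, x, z}): φ is true.
For instance, at u:
  At u: □(q ∨ r) is false, □p is false, so □(q ∨ r) → □p is true.
    At u: □(q ∨ r) requires q ∨ r at every successor {u, w, x, y, z, t}.
      q ∨ r fails at u, so □(q ∨ r) is false at u.
    At u: □p requires p at every successor {u, w, x, y, z, t}.
      p fails at u, so □p is false at u.
Satisfying worlds: {u, y, z, t}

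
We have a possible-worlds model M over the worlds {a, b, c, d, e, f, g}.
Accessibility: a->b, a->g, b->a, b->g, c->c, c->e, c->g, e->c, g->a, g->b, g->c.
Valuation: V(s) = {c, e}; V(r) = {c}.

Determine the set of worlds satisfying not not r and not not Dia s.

Let φ = not not r and not not Dia s. Evaluate φ at each world:
  a (successors {b, g}): φ is false.
  b (successors {a, g}): φ is false.
  c (successors {c, e, g}): φ is true.
  d (successors ∅): φ is false.
  e (successors {c}): φ is false.
  f (successors ∅): φ is false.
  g (successors {a, b, c}): φ is false.
For instance, at a:
  At a: not not r is false, not not Dia s is false, so not not r and not not Dia s is false.
    At a: not Dia s is true, so not not Dia s is false.
      At a: Dia s is false, so not Dia s is true.
Satisfying worlds: {c}

c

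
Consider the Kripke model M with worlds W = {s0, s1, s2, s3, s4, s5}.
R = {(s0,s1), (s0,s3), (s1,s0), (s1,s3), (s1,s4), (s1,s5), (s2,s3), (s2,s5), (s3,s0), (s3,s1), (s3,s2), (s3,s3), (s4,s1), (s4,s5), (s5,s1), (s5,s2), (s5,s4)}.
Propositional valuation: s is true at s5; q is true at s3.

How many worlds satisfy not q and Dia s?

3

Let φ = not q and Dia s. Evaluate φ at each world:
  s0 (successors {s1, s3}): φ is false.
  s1 (successors {s0, s3, s4, s5}): φ is true.
  s2 (successors {s3, s5}): φ is true.
  s3 (successors {s0, s1, s2, s3}): φ is false.
  s4 (successors {s1, s5}): φ is true.
  s5 (successors {s1, s2, s4}): φ is false.
For instance, at s4:
  At s4: not q is true, Dia s is true, so not q and Dia s is true.
    At s4: Dia s requires s at some successor in {s1, s5}.
      s holds at s5, so Dia s is true at s4.
Satisfying worlds: {s1, s2, s4}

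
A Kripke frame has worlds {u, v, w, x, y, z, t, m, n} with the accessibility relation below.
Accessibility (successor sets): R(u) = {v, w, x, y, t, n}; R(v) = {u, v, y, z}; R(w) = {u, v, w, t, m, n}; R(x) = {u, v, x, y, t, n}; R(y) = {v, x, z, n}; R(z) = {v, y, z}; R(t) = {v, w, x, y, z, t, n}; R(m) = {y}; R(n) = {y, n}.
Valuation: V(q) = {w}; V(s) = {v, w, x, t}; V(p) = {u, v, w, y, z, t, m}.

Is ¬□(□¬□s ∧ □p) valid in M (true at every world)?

Let φ = ¬□(□¬□s ∧ □p). Evaluate φ at each world:
  u (successors {v, w, x, y, t, n}): φ is true.
  v (successors {u, v, y, z}): φ is true.
  w (successors {u, v, w, t, m, n}): φ is true.
  x (successors {u, v, x, y, t, n}): φ is true.
  y (successors {v, x, z, n}): φ is true.
  z (successors {v, y, z}): φ is true.
  t (successors {v, w, x, y, z, t, n}): φ is true.
  m (successors {y}): φ is true.
  n (successors {y, n}): φ is true.
For instance, at z:
  At z: □(□¬□s ∧ □p) is false, so ¬□(□¬□s ∧ □p) is true.
    At z: □(□¬□s ∧ □p) requires □¬□s ∧ □p at every successor {v, y, z}.
      □¬□s ∧ □p fails at y, so □(□¬□s ∧ □p) is false at z.

Yes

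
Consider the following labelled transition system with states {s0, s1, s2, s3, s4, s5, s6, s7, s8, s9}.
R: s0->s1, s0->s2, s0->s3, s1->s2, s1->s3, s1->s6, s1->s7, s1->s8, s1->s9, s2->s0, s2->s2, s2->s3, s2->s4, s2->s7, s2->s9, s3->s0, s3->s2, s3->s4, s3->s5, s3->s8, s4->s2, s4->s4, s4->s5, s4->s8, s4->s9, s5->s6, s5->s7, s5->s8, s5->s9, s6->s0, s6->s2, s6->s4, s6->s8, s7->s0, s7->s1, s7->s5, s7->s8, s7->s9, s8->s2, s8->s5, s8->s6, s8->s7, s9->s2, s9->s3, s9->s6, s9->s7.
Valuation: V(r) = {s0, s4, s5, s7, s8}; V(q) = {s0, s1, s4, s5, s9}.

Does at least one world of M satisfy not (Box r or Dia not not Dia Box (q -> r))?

Recall that Box ψ holds at a world iff ψ holds at every accessible world, and Dia ψ holds iff ψ holds at some accessible world.
Let φ = not (Box r or Dia not not Dia Box (q -> r)). Evaluate φ at each world:
  s0 (successors {s1, s2, s3}): φ is false.
  s1 (successors {s2, s3, s6, s7, s8, s9}): φ is false.
  s2 (successors {s0, s2, s3, s4, s7, s9}): φ is false.
  s3 (successors {s0, s2, s4, s5, s8}): φ is false.
  s4 (successors {s2, s4, s5, s8, s9}): φ is false.
  s5 (successors {s6, s7, s8, s9}): φ is false.
  s6 (successors {s0, s2, s4, s8}): φ is false.
  s7 (successors {s0, s1, s5, s8, s9}): φ is false.
  s8 (successors {s2, s5, s6, s7}): φ is false.
  s9 (successors {s2, s3, s6, s7}): φ is false.
For instance, at s4:
  At s4: Box r or Dia not not Dia Box (q -> r) is true, so not (Box r or Dia not not Dia Box (q -> r)) is false.
    At s4: Box r is false, Dia not not Dia Box (q -> r) is true, so Box r or Dia not not Dia Box (q -> r) is true.
      At s4: Box r requires r at every successor {s2, s4, s5, s8, s9}.
        r fails at s2, so Box r is false at s4.
      At s4: Dia not not Dia Box (q -> r) requires not not Dia Box (q -> r) at some successor in {s2, s4, s5, s8, s9}.
        not not Dia Box (q -> r) holds at s2, so Dia not not Dia Box (q -> r) is true at s4.

No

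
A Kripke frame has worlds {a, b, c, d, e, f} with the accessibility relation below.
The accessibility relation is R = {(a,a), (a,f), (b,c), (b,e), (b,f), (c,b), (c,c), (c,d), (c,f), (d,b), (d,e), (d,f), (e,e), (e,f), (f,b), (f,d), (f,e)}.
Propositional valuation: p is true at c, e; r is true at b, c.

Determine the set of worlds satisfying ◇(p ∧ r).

b, c

Let φ = ◇(p ∧ r). Evaluate φ at each world:
  a (successors {a, f}): φ is false.
  b (successors {c, e, f}): φ is true.
  c (successors {b, c, d, f}): φ is true.
  d (successors {b, e, f}): φ is false.
  e (successors {e, f}): φ is false.
  f (successors {b, d, e}): φ is false.
For instance, at e:
  At e: ◇(p ∧ r) requires p ∧ r at some successor in {e, f}.
    At e: p ∧ r is false.
    At f: p ∧ r is false.
  So ◇(p ∧ r) is false at e.
Satisfying worlds: {b, c}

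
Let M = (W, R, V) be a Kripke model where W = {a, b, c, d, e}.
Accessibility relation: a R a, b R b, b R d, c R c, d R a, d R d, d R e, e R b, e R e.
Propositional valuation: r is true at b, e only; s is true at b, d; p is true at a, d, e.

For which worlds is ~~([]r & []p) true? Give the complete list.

Recall that []ψ holds at a world iff ψ holds at every accessible world, and <>ψ holds iff ψ holds at some accessible world.
Let φ = ~~([]r & []p). Evaluate φ at each world:
  a (successors {a}): φ is false.
  b (successors {b, d}): φ is false.
  c (successors {c}): φ is false.
  d (successors {a, d, e}): φ is false.
  e (successors {b, e}): φ is false.
For instance, at c:
  At c: ~([]r & []p) is true, so ~~([]r & []p) is false.
    At c: []r & []p is false, so ~([]r & []p) is true.
      At c: []r is false, []p is false, so []r & []p is false.
Satisfying worlds: none.

none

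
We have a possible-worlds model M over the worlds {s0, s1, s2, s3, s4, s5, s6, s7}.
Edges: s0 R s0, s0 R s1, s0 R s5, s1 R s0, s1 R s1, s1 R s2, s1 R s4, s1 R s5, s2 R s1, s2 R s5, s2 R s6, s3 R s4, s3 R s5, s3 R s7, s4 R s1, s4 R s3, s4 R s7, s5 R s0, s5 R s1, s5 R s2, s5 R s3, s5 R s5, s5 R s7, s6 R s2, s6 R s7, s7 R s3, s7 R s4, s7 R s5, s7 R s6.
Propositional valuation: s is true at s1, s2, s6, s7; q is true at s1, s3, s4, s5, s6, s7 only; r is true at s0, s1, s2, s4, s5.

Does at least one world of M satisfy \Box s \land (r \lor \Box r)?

No

Let φ = \Box s \land (r \lor \Box r). Evaluate φ at each world:
  s0 (successors {s0, s1, s5}): φ is false.
  s1 (successors {s0, s1, s2, s4, s5}): φ is false.
  s2 (successors {s1, s5, s6}): φ is false.
  s3 (successors {s4, s5, s7}): φ is false.
  s4 (successors {s1, s3, s7}): φ is false.
  s5 (successors {s0, s1, s2, s3, s5, s7}): φ is false.
  s6 (successors {s2, s7}): φ is false.
  s7 (successors {s3, s4, s5, s6}): φ is false.
For instance, at s1:
  At s1: \Box s is false, r \lor \Box r is true, so \Box s \land (r \lor \Box r) is false.
    At s1: \Box s requires s at every successor {s0, s1, s2, s4, s5}.
      s fails at s0, so \Box s is false at s1.
    At s1: r is true, \Box r is true, so r \lor \Box r is true.
      At s1: \Box r requires r at every successor {s0, s1, s2, s4, s5}.
        At s0: r is true.
        At s1: r is true.
        At s2: r is true.
        At s4: r is true.
        At s5: r is true.
      So \Box r is true at s1.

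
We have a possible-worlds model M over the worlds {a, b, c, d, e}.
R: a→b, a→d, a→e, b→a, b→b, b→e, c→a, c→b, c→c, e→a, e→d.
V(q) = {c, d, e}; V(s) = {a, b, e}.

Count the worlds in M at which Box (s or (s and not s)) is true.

2

Recall that Box ψ holds at a world iff ψ holds at every accessible world, and Dia ψ holds iff ψ holds at some accessible world.
Let φ = Box (s or (s and not s)). Evaluate φ at each world:
  a (successors {b, d, e}): φ is false.
  b (successors {a, b, e}): φ is true.
  c (successors {a, b, c}): φ is false.
  d (successors ∅): φ is true.
  e (successors {a, d}): φ is false.
For instance, at e:
  At e: Box (s or (s and not s)) requires s or (s and not s) at every successor {a, d}.
    s or (s and not s) fails at d, so Box (s or (s and not s)) is false at e.
Satisfying worlds: {b, d}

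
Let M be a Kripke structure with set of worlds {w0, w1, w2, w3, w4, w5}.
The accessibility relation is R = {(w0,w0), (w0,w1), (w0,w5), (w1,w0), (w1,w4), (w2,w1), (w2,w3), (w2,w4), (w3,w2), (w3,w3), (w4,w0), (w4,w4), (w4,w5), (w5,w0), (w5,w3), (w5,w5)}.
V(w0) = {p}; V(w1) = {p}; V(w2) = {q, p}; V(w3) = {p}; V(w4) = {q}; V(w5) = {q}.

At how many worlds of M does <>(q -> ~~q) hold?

Let φ = <>(q -> ~~q). Evaluate φ at each world:
  w0 (successors {w0, w1, w5}): φ is true.
  w1 (successors {w0, w4}): φ is true.
  w2 (successors {w1, w3, w4}): φ is true.
  w3 (successors {w2, w3}): φ is true.
  w4 (successors {w0, w4, w5}): φ is true.
  w5 (successors {w0, w3, w5}): φ is true.
For instance, at w4:
  At w4: <>(q -> ~~q) requires q -> ~~q at some successor in {w0, w4, w5}.
    q -> ~~q holds at w0, so <>(q -> ~~q) is true at w4.
Satisfying worlds: {w0, w1, w2, w3, w4, w5}

6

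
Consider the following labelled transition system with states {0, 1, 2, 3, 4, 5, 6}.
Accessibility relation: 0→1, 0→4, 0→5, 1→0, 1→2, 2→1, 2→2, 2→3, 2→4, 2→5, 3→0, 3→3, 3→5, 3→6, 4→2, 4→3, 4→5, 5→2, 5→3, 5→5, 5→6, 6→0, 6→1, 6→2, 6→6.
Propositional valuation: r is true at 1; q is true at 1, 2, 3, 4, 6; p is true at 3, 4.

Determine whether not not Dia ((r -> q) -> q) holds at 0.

Yes

Recall that Dia ψ holds at a world iff ψ holds at some accessible world.
At 0: not Dia ((r -> q) -> q) is false, so not not Dia ((r -> q) -> q) is true.
  At 0: Dia ((r -> q) -> q) is true, so not Dia ((r -> q) -> q) is false.
    At 0: Dia ((r -> q) -> q) requires (r -> q) -> q at some successor in {1, 4, 5}.
      (r -> q) -> q holds at 1, so Dia ((r -> q) -> q) is true at 0.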